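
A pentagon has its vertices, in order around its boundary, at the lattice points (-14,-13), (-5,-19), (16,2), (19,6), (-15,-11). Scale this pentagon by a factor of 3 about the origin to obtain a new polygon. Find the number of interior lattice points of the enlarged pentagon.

Using the shoelace formula, 2A = |((-14)·(-19) − (-5)·(-13)) + ((-5)·2 − 16·(-19)) + (16·6 − 19·2) + (19·(-11) − (-15)·6) + ((-15)·(-13) − (-14)·(-11))| = 475, so the area is 475/2.
Summing gcd(|Δx|,|Δy|) over the edges gives the boundary count: gcd(9,6) + gcd(21,21) + gcd(3,4) + gcd(34,17) + gcd(1,2) = 3+21+1+17+1 = 43.
Scaling by 3 multiplies the area by 3² = 9 (so the new area is 2137.5) and multiplies the boundary lattice-point count by 3, giving 129.
By Pick's theorem, the interior count of the dilated polygon is 2137.5 − 129/2 + 1 = 2074.

2074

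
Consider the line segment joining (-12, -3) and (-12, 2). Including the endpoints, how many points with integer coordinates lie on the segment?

6

The number of lattice points on a segment between lattice points is gcd(|Δx|,|Δy|) + 1 = gcd(0,5) + 1 = 5 + 1 = 6.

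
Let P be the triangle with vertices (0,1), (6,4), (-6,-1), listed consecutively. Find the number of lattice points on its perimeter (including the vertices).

The number of boundary lattice points is Σ gcd(|Δx|,|Δy|) = gcd(6,3) + gcd(12,5) + gcd(6,2) = 3+1+2 = 6.

6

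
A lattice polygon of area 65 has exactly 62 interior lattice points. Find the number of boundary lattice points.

8

Pick's theorem gives A = I + B/2 − 1, so B = 2(A − I + 1) = 2(65 − 62 + 1) = 8.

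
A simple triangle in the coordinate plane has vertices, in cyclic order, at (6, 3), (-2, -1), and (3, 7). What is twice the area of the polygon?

44

Using the shoelace formula, 2A = |[6·(-1) − (-2)·3] + [(-2)·7 − 3·(-1)] + [3·3 − 6·7]| = 44, so the area is 22.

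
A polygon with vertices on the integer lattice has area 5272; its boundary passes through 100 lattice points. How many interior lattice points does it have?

Pick's theorem A = I + B/2 − 1 rearranges to I = A − B/2 + 1 = 5272 − 100/2 + 1 = 5223.

5223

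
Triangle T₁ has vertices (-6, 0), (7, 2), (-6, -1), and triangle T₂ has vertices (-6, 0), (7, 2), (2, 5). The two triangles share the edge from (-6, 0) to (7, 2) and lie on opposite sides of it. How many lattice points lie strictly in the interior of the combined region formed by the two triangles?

The union is the simple quadrilateral with vertices (-6, 0), (-6, -1), (7, 2), (2, 5) in order.
Using the shoelace formula, 2A = |[(-6)·(-1) − (-6)·0] + [(-6)·2 − 7·(-1)] + [7·5 − 2·2] + [2·0 − (-6)·5]| = 62, so the area is 31.
The number of boundary lattice points is Σ gcd(|Δx|,|Δy|) = gcd(0,1) + gcd(13,3) + gcd(5,3) + gcd(8,5) = 1+1+1+1 = 4.
By Pick's theorem I = A − B/2 + 1 = 31 − 4/2 + 1 = 30.

30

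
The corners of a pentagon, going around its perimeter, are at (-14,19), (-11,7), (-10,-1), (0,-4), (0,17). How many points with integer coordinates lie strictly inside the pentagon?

222

By the shoelace formula, twice the signed area is |[(-14)·7 − (-11)·19] + [(-11)·(-1) − (-10)·7] + [(-10)·(-4) − 0·(-1)] + [0·17 − 0·(-4)] + [0·19 − (-14)·17]| = 470, so the area is 235.
Along each edge there are gcd(|Δx|,|Δy|)+1 lattice points, so counting each shared vertex once the boundary has gcd(3,12) + gcd(1,8) + gcd(10,3) + gcd(0,21) + gcd(14,2) = 3+1+1+21+2 = 28.
Pick's theorem gives I = A − B/2 + 1 = 235 − 28/2 + 1 = 222.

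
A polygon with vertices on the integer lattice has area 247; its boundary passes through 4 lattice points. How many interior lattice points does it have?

Pick's theorem A = I + B/2 − 1 rearranges to I = A − B/2 + 1 = 247 − 4/2 + 1 = 246.

246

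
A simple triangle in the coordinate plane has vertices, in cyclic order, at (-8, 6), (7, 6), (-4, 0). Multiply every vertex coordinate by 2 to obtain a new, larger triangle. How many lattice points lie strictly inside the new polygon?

163

By the shoelace formula, twice the signed area is |((-8)·6 − 7·6) + (7·0 − (-4)·6) + ((-4)·6 − (-8)·0)| = 90, so the area is 45.
The number of boundary lattice points is Σ gcd(|Δx|,|Δy|) = gcd(15,0) + gcd(11,6) + gcd(4,6) = 15+1+2 = 18.
Scaling by 2 multiplies the area by 2² = 4 (so the new area is 180) and multiplies the boundary lattice-point count by 2, giving 36.
By Pick's theorem, the interior count of the dilated polygon is 180 − 36/2 + 1 = 163.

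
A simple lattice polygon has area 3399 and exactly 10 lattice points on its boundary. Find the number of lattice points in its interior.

3395

Pick's theorem A = I + B/2 − 1 rearranges to I = A − B/2 + 1 = 3399 − 10/2 + 1 = 3395.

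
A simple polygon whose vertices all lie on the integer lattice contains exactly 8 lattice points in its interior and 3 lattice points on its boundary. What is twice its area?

Pick's theorem states A = I + B/2 − 1, so A = 8 + 3/2 − 1 = 17/2.
Hence 2A = 17.

17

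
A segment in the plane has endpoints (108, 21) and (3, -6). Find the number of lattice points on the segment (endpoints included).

4

The number of lattice points on a segment between lattice points is gcd(|Δx|,|Δy|) + 1 = gcd(105,27) + 1 = 3 + 1 = 4.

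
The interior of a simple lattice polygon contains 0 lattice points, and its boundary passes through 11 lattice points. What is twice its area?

Pick's theorem states A = I + B/2 − 1, so A = 0 + 11/2 − 1 = 9/2.
Hence 2A = 9.

9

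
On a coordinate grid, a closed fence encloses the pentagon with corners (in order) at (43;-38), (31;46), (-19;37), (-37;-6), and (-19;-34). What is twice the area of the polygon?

9988

The shoelace formula gives twice the area as |(43·46 − 31·(-38)) + (31·37 − (-19)·46) + ((-19)·(-6) − (-37)·37) + ((-37)·(-34) − (-19)·(-6)) + ((-19)·(-38) − 43·(-34))| = 9988, so the area is 4994.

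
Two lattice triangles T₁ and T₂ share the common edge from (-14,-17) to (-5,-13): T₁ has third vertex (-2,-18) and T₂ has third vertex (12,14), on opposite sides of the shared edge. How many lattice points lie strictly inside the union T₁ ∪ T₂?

115

The union is the simple quadrilateral with vertices (-14,-17), (-2,-18), (-5,-13), (12,14) in order.
The shoelace formula gives twice the area as |[(-14)·(-18) − (-2)·(-17)] + [(-2)·(-13) − (-5)·(-18)] + [(-5)·14 − 12·(-13)] + [12·(-17) − (-14)·14]| = 232, so the area is 116.
Along each edge there are gcd(|Δx|,|Δy|)+1 lattice points, so counting each shared vertex once the boundary has gcd(12,1) + gcd(3,5) + gcd(17,27) + gcd(26,31) = 1+1+1+1 = 4.
By Pick's theorem I = A − B/2 + 1 = 116 − 4/2 + 1 = 115.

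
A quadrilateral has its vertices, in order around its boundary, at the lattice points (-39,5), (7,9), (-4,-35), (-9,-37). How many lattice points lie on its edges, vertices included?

20

The number of boundary lattice points is Σ gcd(|Δx|,|Δy|) = gcd(46,4) + gcd(11,44) + gcd(5,2) + gcd(30,42) = 2+11+1+6 = 20.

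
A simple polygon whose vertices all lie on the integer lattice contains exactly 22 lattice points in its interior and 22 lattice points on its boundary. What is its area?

32

Pick's theorem states A = I + B/2 − 1, so A = 22 + 22/2 − 1 = 32.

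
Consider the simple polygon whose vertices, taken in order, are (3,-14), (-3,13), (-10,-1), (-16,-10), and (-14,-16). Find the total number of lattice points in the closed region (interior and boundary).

By the shoelace formula, twice the signed area is |(3·13 − (-3)·(-14)) + ((-3)·(-1) − (-10)·13) + ((-10)·(-10) − (-16)·(-1)) + ((-16)·(-16) − (-14)·(-10)) + ((-14)·(-14) − 3·(-16))| = 574, so the area is 287.
Summing gcd(|Δx|,|Δy|) over the edges gives the boundary count: gcd(6,27) + gcd(7,14) + gcd(6,9) + gcd(2,6) + gcd(17,2) = 3+7+3+2+1 = 16.
Pick's theorem gives I = A − B/2 + 1 = 287 − 16/2 + 1 = 280, so the closed region contains I + B = 280 + 16 = 296 lattice points.

296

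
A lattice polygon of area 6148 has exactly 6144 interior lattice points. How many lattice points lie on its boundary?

Pick's theorem gives A = I + B/2 − 1, so B = 2(A − I + 1) = 2(6148 − 6144 + 1) = 10.

10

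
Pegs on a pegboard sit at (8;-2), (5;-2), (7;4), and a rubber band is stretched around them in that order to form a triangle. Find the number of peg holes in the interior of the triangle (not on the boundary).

7

Using the shoelace formula, 2A = |(8·(-2) − 5·(-2)) + (5·4 − 7·(-2)) + (7·(-2) − 8·4)| = 18, so the area is 9.
The number of boundary lattice points is Σ gcd(|Δx|,|Δy|) = gcd(3,0) + gcd(2,6) + gcd(1,6) = 3+2+1 = 6.
Pick's theorem gives I = A − B/2 + 1 = 9 − 6/2 + 1 = 7.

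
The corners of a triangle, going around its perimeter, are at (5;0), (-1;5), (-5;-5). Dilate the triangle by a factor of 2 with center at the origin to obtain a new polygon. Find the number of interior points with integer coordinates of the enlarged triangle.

153

By the shoelace formula, twice the signed area is |[5·5 − (-1)·0] + [(-1)·(-5) − (-5)·5] + [(-5)·0 − 5·(-5)]| = 80, so the area is 40.
Along each edge there are gcd(|Δx|,|Δy|)+1 lattice points, so counting each shared vertex once the boundary has gcd(6,5) + gcd(4,10) + gcd(10,5) = 1+2+5 = 8.
Scaling by 2 multiplies the area by 2² = 4 (so the new area is 160) and multiplies the boundary lattice-point count by 2, giving 16.
By Pick's theorem, the interior count of the dilated polygon is 160 − 16/2 + 1 = 153.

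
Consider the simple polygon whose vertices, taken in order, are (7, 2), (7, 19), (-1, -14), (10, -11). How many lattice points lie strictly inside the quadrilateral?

The shoelace formula gives twice the area as |(7·19 − 7·2) + (7·(-14) − (-1)·19) + ((-1)·(-11) − 10·(-14)) + (10·2 − 7·(-11))| = 288, so the area is 144.
Summing gcd(|Δx|,|Δy|) over the edges gives the boundary count: gcd(0,17) + gcd(8,33) + gcd(11,3) + gcd(3,13) = 17+1+1+1 = 20.
By Pick's theorem A = I + B/2 − 1, so I = 144 − 20/2 + 1 = 135.

135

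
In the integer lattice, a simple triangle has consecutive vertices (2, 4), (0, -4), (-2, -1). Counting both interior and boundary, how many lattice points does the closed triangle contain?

14

The shoelace formula gives twice the area as |[2·(-4) − 0·4] + [0·(-1) − (-2)·(-4)] + [(-2)·4 − 2·(-1)]| = 22, so the area is 11.
The number of boundary lattice points is Σ gcd(|Δx|,|Δy|) = gcd(2,8) + gcd(2,3) + gcd(4,5) = 2+1+1 = 4.
Pick's theorem gives I = A − B/2 + 1 = 11 − 4/2 + 1 = 10, so the closed region contains I + B = 10 + 4 = 14 lattice points.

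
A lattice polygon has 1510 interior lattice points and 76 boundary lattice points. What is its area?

Pick's theorem states A = I + B/2 − 1, so A = 1510 + 76/2 − 1 = 1547.

1547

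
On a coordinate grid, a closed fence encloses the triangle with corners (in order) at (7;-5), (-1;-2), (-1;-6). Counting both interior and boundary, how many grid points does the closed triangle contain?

20

The shoelace formula gives twice the area as |(7·(-2) − (-1)·(-5)) + ((-1)·(-6) − (-1)·(-2)) + ((-1)·(-5) − 7·(-6))| = 32, so the area is 16.
Along each edge there are gcd(|Δx|,|Δy|)+1 lattice points, so counting each shared vertex once the boundary has gcd(8,3) + gcd(0,4) + gcd(8,1) = 1+4+1 = 6.
Pick's theorem gives I = A − B/2 + 1 = 16 − 6/2 + 1 = 14, so the closed region contains I + B = 14 + 6 = 20 lattice points.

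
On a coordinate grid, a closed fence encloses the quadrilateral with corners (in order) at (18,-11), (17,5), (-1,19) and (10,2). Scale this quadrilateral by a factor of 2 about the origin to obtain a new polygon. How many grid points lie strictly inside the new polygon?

530

Using the shoelace formula, 2A = |(18·5 − 17·(-11)) + (17·19 − (-1)·5) + ((-1)·2 − 10·19) + (10·(-11) − 18·2)| = 267, so the area is 267/2.
Along each edge there are gcd(|Δx|,|Δy|)+1 lattice points, so counting each shared vertex once the boundary has gcd(1,16) + gcd(18,14) + gcd(11,17) + gcd(8,13) = 1+2+1+1 = 5.
Scaling by 2 multiplies the area by 2² = 4 (so the new area is 534) and multiplies the boundary lattice-point count by 2, giving 10.
By Pick's theorem, the interior count of the dilated polygon is 534 − 10/2 + 1 = 530.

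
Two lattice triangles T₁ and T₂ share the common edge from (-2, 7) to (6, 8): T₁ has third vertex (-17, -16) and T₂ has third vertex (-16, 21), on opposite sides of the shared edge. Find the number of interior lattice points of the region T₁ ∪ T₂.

The union is the simple quadrilateral with vertices (-2, 7), (-17, -16), (6, 8), (-16, 21) in order.
The shoelace formula gives twice the area as |[(-2)·(-16) − (-17)·7] + [(-17)·8 − 6·(-16)] + [6·21 − (-16)·8] + [(-16)·7 − (-2)·21]| = 295, so the area is 295/2.
Along each edge there are gcd(|Δx|,|Δy|)+1 lattice points, so counting each shared vertex once the boundary has gcd(15,23) + gcd(23,24) + gcd(22,13) + gcd(14,14) = 1+1+1+14 = 17.
By Pick's theorem I = A − B/2 + 1 = 295/2 − 17/2 + 1 = 140.

140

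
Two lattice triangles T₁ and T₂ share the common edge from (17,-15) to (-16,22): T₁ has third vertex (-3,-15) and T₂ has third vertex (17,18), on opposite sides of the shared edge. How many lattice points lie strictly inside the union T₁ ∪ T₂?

888

The union is the simple quadrilateral with vertices (17,-15), (-3,-15), (-16,22), (17,18) in order.
The shoelace formula gives twice the area as |[17·(-15) − (-3)·(-15)] + [(-3)·22 − (-16)·(-15)] + [(-16)·18 − 17·22] + [17·(-15) − 17·18]| = 1829, so the area is 1829/2.
Along each edge there are gcd(|Δx|,|Δy|)+1 lattice points, so counting each shared vertex once the boundary has gcd(20,0) + gcd(13,37) + gcd(33,4) + gcd(0,33) = 20+1+1+33 = 55.
By Pick's theorem I = A − B/2 + 1 = 1829/2 − 55/2 + 1 = 888.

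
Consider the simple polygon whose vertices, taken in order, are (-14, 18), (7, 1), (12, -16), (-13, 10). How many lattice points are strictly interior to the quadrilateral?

222

The shoelace formula gives twice the area as |[(-14)·1 − 7·18] + [7·(-16) − 12·1] + [12·10 − (-13)·(-16)] + [(-13)·18 − (-14)·10]| = 446, so the area is 223.
The number of boundary lattice points is Σ gcd(|Δx|,|Δy|) = gcd(21,17) + gcd(5,17) + gcd(25,26) + gcd(1,8) = 1+1+1+1 = 4.
Pick's theorem gives I = A − B/2 + 1 = 223 − 4/2 + 1 = 222.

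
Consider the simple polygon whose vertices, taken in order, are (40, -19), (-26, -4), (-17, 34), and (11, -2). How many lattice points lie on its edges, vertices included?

The number of boundary lattice points is Σ gcd(|Δx|,|Δy|) = gcd(66,15) + gcd(9,38) + gcd(28,36) + gcd(29,17) = 3+1+4+1 = 9.

9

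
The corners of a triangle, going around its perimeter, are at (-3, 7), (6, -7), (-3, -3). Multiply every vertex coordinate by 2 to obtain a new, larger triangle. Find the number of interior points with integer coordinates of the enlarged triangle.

Using the shoelace formula, 2A = |[(-3)·(-7) − 6·7] + [6·(-3) − (-3)·(-7)] + [(-3)·7 − (-3)·(-3)]| = 90, so the area is 45.
Along each edge there are gcd(|Δx|,|Δy|)+1 lattice points, so counting each shared vertex once the boundary has gcd(9,14) + gcd(9,4) + gcd(0,10) = 1+1+10 = 12.
Scaling by 2 multiplies the area by 2² = 4 (so the new area is 180) and multiplies the boundary lattice-point count by 2, giving 24.
By Pick's theorem, the interior count of the dilated polygon is 180 − 24/2 + 1 = 169.

169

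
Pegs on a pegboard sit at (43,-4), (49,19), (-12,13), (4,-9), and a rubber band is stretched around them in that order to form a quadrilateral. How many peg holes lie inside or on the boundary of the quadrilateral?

By the shoelace formula, twice the signed area is |(43·19 − 49·(-4)) + (49·13 − (-12)·19) + ((-12)·(-9) − 4·13) + (4·(-4) − 43·(-9))| = 2305, so the area is 1152.5.
The number of boundary lattice points is Σ gcd(|Δx|,|Δy|) = gcd(6,23) + gcd(61,6) + gcd(16,22) + gcd(39,5) = 1+1+2+1 = 5.
Pick's theorem gives I = A − B/2 + 1 = 1152.5 − 5/2 + 1 = 1151, so the closed region contains I + B = 1151 + 5 = 1156 lattice points.

1156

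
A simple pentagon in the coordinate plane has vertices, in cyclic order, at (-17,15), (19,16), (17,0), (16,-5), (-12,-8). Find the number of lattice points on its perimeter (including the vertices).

6

The number of boundary lattice points is Σ gcd(|Δx|,|Δy|) = gcd(36,1) + gcd(2,16) + gcd(1,5) + gcd(28,3) + gcd(5,23) = 1+2+1+1+1 = 6.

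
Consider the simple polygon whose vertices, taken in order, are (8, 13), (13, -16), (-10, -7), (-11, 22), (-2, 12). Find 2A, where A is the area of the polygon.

1055

Using the shoelace formula, 2A = |(8·(-16) − 13·13) + (13·(-7) − (-10)·(-16)) + ((-10)·22 − (-11)·(-7)) + ((-11)·12 − (-2)·22) + ((-2)·13 − 8·12)| = 1055, so the area is 527.5.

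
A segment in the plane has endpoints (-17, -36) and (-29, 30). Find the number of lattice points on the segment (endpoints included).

The number of lattice points on a segment between lattice points is gcd(|Δx|,|Δy|) + 1 = gcd(12,66) + 1 = 6 + 1 = 7.

7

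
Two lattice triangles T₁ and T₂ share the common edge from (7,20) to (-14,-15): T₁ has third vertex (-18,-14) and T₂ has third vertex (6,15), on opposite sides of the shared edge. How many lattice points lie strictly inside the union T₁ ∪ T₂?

The union is the simple quadrilateral with vertices (7,20), (-18,-14), (-14,-15), (6,15) in order.
By the shoelace formula, twice the signed area is |(7·(-14) − (-18)·20) + ((-18)·(-15) − (-14)·(-14)) + ((-14)·15 − 6·(-15)) + (6·20 − 7·15)| = 231, so the area is 115.5.
The number of boundary lattice points is Σ gcd(|Δx|,|Δy|) = gcd(25,34) + gcd(4,1) + gcd(20,30) + gcd(1,5) = 1+1+10+1 = 13.
By Pick's theorem I = A − B/2 + 1 = 115.5 − 13/2 + 1 = 110.

110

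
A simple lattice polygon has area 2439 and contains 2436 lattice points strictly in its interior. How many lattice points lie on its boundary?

8

Pick's theorem gives A = I + B/2 − 1, so B = 2(A − I + 1) = 2(2439 − 2436 + 1) = 8.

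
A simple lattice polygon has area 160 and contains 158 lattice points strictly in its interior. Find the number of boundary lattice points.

6

Pick's theorem gives A = I + B/2 − 1, so B = 2(A − I + 1) = 2(160 − 158 + 1) = 6.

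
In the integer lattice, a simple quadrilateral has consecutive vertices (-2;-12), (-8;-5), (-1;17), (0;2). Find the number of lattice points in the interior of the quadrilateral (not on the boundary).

By the shoelace formula, twice the signed area is |[(-2)·(-5) − (-8)·(-12)] + [(-8)·17 − (-1)·(-5)] + [(-1)·2 − 0·17] + [0·(-12) − (-2)·2]| = 225, so the area is 225/2.
Summing gcd(|Δx|,|Δy|) over the edges gives the boundary count: gcd(6,7) + gcd(7,22) + gcd(1,15) + gcd(2,14) = 1+1+1+2 = 5.
Pick's theorem gives I = A − B/2 + 1 = 225/2 − 5/2 + 1 = 111.

111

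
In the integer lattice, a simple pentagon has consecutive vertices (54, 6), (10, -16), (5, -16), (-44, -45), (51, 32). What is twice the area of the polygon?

The shoelace formula gives twice the area as |[54·(-16) − 10·6] + [10·(-16) − 5·(-16)] + [5·(-45) − (-44)·(-16)] + [(-44)·32 − 51·(-45)] + [51·6 − 54·32]| = 2468, so the area is 1234.

2468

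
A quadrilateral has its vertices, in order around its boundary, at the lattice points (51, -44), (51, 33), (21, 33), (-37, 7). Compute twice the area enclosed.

Using the shoelace formula, 2A = |[51·33 − 51·(-44)] + [51·33 − 21·33] + [21·7 − (-37)·33] + [(-37)·(-44) − 51·7]| = 7556, so the area is 3778.

7556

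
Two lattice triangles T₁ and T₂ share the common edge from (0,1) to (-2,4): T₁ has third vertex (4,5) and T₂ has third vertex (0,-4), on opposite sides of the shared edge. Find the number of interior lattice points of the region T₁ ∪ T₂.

The union is the simple quadrilateral with vertices (0,1), (4,5), (-2,4), (0,-4) in order.
The shoelace formula gives twice the area as |(0·5 − 4·1) + (4·4 − (-2)·5) + ((-2)·(-4) − 0·4) + (0·1 − 0·(-4))| = 30, so the area is 15.
Along each edge there are gcd(|Δx|,|Δy|)+1 lattice points, so counting each shared vertex once the boundary has gcd(4,4) + gcd(6,1) + gcd(2,8) + gcd(0,5) = 4+1+2+5 = 12.
By Pick's theorem I = A − B/2 + 1 = 15 − 12/2 + 1 = 10.

10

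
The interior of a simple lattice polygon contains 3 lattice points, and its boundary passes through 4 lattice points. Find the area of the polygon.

By Pick's theorem, A = I + B/2 − 1 = 3 + 4/2 − 1 = 4.

4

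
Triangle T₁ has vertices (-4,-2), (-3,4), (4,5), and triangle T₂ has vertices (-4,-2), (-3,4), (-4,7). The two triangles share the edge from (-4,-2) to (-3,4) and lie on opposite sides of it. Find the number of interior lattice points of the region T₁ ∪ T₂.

The union is the simple quadrilateral with vertices (-4,-2), (4,5), (-3,4), (-4,7) in order.
Using the shoelace formula, 2A = |[(-4)·5 − 4·(-2)] + [4·4 − (-3)·5] + [(-3)·7 − (-4)·4] + [(-4)·(-2) − (-4)·7]| = 50, so the area is 25.
The number of boundary lattice points is Σ gcd(|Δx|,|Δy|) = gcd(8,7) + gcd(7,1) + gcd(1,3) + gcd(0,9) = 1+1+1+9 = 12.
By Pick's theorem I = A − B/2 + 1 = 25 − 12/2 + 1 = 20.

20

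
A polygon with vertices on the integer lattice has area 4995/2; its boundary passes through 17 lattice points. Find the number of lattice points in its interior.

Pick's theorem A = I + B/2 − 1 rearranges to I = A − B/2 + 1 = 4995/2 − 17/2 + 1 = 2490.

2490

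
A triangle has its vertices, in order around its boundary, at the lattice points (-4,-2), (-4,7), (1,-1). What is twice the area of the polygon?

The shoelace formula gives twice the area as |[(-4)·7 − (-4)·(-2)] + [(-4)·(-1) − 1·7] + [1·(-2) − (-4)·(-1)]| = 45, so the area is 45/2.

45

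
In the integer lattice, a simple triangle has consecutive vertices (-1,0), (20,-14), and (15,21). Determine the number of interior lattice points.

327

By the shoelace formula, twice the signed area is |[(-1)·(-14) − 20·0] + [20·21 − 15·(-14)] + [15·0 − (-1)·21]| = 665, so the area is 332.5.
The number of boundary lattice points is Σ gcd(|Δx|,|Δy|) = gcd(21,14) + gcd(5,35) + gcd(16,21) = 7+5+1 = 13.
Pick's theorem gives I = A − B/2 + 1 = 332.5 − 13/2 + 1 = 327.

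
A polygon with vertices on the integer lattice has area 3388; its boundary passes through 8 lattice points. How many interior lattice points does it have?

3385

From Pick's theorem, I = A − B/2 + 1 = 3388 − 8/2 + 1 = 3385.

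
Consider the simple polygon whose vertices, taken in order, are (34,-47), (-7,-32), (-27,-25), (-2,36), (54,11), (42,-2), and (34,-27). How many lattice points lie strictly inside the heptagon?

Using the shoelace formula, 2A = |[34·(-32) − (-7)·(-47)] + [(-7)·(-25) − (-27)·(-32)] + [(-27)·36 − (-2)·(-25)] + [(-2)·11 − 54·36] + [54·(-2) − 42·11] + [42·(-27) − 34·(-2)] + [34·(-47) − 34·(-27)]| = 7410, so the area is 3705.
Summing gcd(|Δx|,|Δy|) over the edges gives the boundary count: gcd(41,15) + gcd(20,7) + gcd(25,61) + gcd(56,25) + gcd(12,13) + gcd(8,25) + gcd(0,20) = 1+1+1+1+1+1+20 = 26.
By Pick's theorem A = I + B/2 − 1, so I = 3705 − 26/2 + 1 = 3693.

3693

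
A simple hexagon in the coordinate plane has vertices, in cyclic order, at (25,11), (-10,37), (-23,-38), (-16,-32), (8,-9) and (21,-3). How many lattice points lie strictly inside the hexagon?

The shoelace formula gives twice the area as |[25·37 − (-10)·11] + [(-10)·(-38) − (-23)·37] + [(-23)·(-32) − (-16)·(-38)] + [(-16)·(-9) − 8·(-32)] + [8·(-3) − 21·(-9)] + [21·11 − 25·(-3)]| = 3265, so the area is 1632.5.
Along each edge there are gcd(|Δx|,|Δy|)+1 lattice points, so counting each shared vertex once the boundary has gcd(35,26) + gcd(13,75) + gcd(7,6) + gcd(24,23) + gcd(13,6) + gcd(4,14) = 1+1+1+1+1+2 = 7.
By Pick's theorem A = I + B/2 − 1, so I = 1632.5 − 7/2 + 1 = 1630.

1630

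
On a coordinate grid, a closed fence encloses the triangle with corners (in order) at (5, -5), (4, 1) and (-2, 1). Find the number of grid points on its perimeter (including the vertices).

Along each edge there are gcd(|Δx|,|Δy|)+1 lattice points, so counting each shared vertex once the boundary has gcd(1,6) + gcd(6,0) + gcd(7,6) = 1+6+1 = 8.

8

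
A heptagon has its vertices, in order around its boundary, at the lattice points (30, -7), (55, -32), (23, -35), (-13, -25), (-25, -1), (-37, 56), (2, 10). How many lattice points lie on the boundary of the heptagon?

Summing gcd(|Δx|,|Δy|) over the edges gives the boundary count: gcd(25,25) + gcd(32,3) + gcd(36,10) + gcd(12,24) + gcd(12,57) + gcd(39,46) + gcd(28,17) = 25+1+2+12+3+1+1 = 45.

45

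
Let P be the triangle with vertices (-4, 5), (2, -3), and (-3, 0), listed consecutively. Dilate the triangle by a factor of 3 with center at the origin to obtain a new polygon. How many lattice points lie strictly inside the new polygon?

94

The shoelace formula gives twice the area as |((-4)·(-3) − 2·5) + (2·0 − (-3)·(-3)) + ((-3)·5 − (-4)·0)| = 22, so the area is 11.
Summing gcd(|Δx|,|Δy|) over the edges gives the boundary count: gcd(6,8) + gcd(5,3) + gcd(1,5) = 2+1+1 = 4.
Scaling by 3 multiplies the area by 3² = 9 (so the new area is 99) and multiplies the boundary lattice-point count by 3, giving 12.
By Pick's theorem, the interior count of the dilated polygon is 99 − 12/2 + 1 = 94.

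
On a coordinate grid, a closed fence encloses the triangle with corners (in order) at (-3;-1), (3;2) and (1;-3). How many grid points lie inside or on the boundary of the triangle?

The shoelace formula gives twice the area as |((-3)·2 − 3·(-1)) + (3·(-3) − 1·2) + (1·(-1) − (-3)·(-3))| = 24, so the area is 12.
The number of boundary lattice points is Σ gcd(|Δx|,|Δy|) = gcd(6,3) + gcd(2,5) + gcd(4,2) = 3+1+2 = 6.
Pick's theorem gives I = A − B/2 + 1 = 12 − 6/2 + 1 = 10, so the closed region contains I + B = 10 + 6 = 16 lattice points.

16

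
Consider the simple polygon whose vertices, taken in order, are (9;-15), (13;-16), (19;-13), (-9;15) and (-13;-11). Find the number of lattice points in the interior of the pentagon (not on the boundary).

454

Using the shoelace formula, 2A = |[9·(-16) − 13·(-15)] + [13·(-13) − 19·(-16)] + [19·15 − (-9)·(-13)] + [(-9)·(-11) − (-13)·15] + [(-13)·(-15) − 9·(-11)]| = 942, so the area is 471.
Summing gcd(|Δx|,|Δy|) over the edges gives the boundary count: gcd(4,1) + gcd(6,3) + gcd(28,28) + gcd(4,26) + gcd(22,4) = 1+3+28+2+2 = 36.
Pick's theorem gives I = A − B/2 + 1 = 471 − 36/2 + 1 = 454.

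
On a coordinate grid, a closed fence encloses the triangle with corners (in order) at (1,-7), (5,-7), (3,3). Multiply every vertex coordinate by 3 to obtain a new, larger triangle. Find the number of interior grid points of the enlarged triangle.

The shoelace formula gives twice the area as |[1·(-7) − 5·(-7)] + [5·3 − 3·(-7)] + [3·(-7) − 1·3]| = 40, so the area is 20.
The number of boundary lattice points is Σ gcd(|Δx|,|Δy|) = gcd(4,0) + gcd(2,10) + gcd(2,10) = 4+2+2 = 8.
Scaling by 3 multiplies the area by 3² = 9 (so the new area is 180) and multiplies the boundary lattice-point count by 3, giving 24.
By Pick's theorem, the interior count of the dilated polygon is 180 − 24/2 + 1 = 169.

169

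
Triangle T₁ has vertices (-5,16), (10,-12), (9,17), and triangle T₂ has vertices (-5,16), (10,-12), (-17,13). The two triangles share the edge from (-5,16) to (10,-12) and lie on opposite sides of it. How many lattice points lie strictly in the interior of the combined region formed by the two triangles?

392

The union is the simple quadrilateral with vertices (-5,16), (9,17), (10,-12), (-17,13) in order.
By the shoelace formula, twice the signed area is |((-5)·17 − 9·16) + (9·(-12) − 10·17) + (10·13 − (-17)·(-12)) + ((-17)·16 − (-5)·13)| = 788, so the area is 394.
Summing gcd(|Δx|,|Δy|) over the edges gives the boundary count: gcd(14,1) + gcd(1,29) + gcd(27,25) + gcd(12,3) = 1+1+1+3 = 6.
By Pick's theorem I = A − B/2 + 1 = 394 − 6/2 + 1 = 392.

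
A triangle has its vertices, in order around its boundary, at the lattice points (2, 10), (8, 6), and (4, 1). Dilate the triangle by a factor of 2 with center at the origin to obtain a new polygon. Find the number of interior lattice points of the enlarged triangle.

89

The shoelace formula gives twice the area as |(2·6 − 8·10) + (8·1 − 4·6) + (4·10 − 2·1)| = 46, so the area is 23.
The number of boundary lattice points is Σ gcd(|Δx|,|Δy|) = gcd(6,4) + gcd(4,5) + gcd(2,9) = 2+1+1 = 4.
Scaling by 2 multiplies the area by 2² = 4 (so the new area is 92) and multiplies the boundary lattice-point count by 2, giving 8.
By Pick's theorem, the interior count of the dilated polygon is 92 − 8/2 + 1 = 89.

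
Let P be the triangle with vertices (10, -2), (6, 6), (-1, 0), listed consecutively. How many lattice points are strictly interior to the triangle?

38

Using the shoelace formula, 2A = |[10·6 − 6·(-2)] + [6·0 − (-1)·6] + [(-1)·(-2) − 10·0]| = 80, so the area is 40.
Summing gcd(|Δx|,|Δy|) over the edges gives the boundary count: gcd(4,8) + gcd(7,6) + gcd(11,2) = 4+1+1 = 6.
By Pick's theorem A = I + B/2 − 1, so I = 40 − 6/2 + 1 = 38.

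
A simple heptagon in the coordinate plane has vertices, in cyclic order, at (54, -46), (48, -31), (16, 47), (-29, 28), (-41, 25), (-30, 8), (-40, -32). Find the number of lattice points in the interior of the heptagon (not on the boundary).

5385

The shoelace formula gives twice the area as |[54·(-31) − 48·(-46)] + [48·47 − 16·(-31)] + [16·28 − (-29)·47] + [(-29)·25 − (-41)·28] + [(-41)·8 − (-30)·25] + [(-30)·(-32) − (-40)·8] + [(-40)·(-46) − 54·(-32)]| = 10790, so the area is 5395.
Summing gcd(|Δx|,|Δy|) over the edges gives the boundary count: gcd(6,15) + gcd(32,78) + gcd(45,19) + gcd(12,3) + gcd(11,17) + gcd(10,40) + gcd(94,14) = 3+2+1+3+1+10+2 = 22.
Pick's theorem gives I = A − B/2 + 1 = 5395 − 22/2 + 1 = 5385.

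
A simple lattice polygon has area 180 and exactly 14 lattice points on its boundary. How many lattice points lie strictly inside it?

174

Pick's theorem A = I + B/2 − 1 rearranges to I = A − B/2 + 1 = 180 − 14/2 + 1 = 174.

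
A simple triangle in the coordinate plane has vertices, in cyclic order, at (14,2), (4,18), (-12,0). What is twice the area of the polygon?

436

The shoelace formula gives twice the area as |(14·18 − 4·2) + (4·0 − (-12)·18) + ((-12)·2 − 14·0)| = 436, so the area is 218.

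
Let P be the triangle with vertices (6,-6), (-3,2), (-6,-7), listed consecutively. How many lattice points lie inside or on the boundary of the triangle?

56

Using the shoelace formula, 2A = |(6·2 − (-3)·(-6)) + ((-3)·(-7) − (-6)·2) + ((-6)·(-6) − 6·(-7))| = 105, so the area is 105/2.
Along each edge there are gcd(|Δx|,|Δy|)+1 lattice points, so counting each shared vertex once the boundary has gcd(9,8) + gcd(3,9) + gcd(12,1) = 1+3+1 = 5.
Pick's theorem gives I = A − B/2 + 1 = 105/2 − 5/2 + 1 = 51, so the closed region contains I + B = 51 + 5 = 56 lattice points.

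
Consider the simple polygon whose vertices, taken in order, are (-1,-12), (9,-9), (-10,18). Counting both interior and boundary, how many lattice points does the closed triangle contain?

Using the shoelace formula, 2A = |[(-1)·(-9) − 9·(-12)] + [9·18 − (-10)·(-9)] + [(-10)·(-12) − (-1)·18]| = 327, so the area is 327/2.
Along each edge there are gcd(|Δx|,|Δy|)+1 lattice points, so counting each shared vertex once the boundary has gcd(10,3) + gcd(19,27) + gcd(9,30) = 1+1+3 = 5.
Pick's theorem gives I = A − B/2 + 1 = 327/2 − 5/2 + 1 = 162, so the closed region contains I + B = 162 + 5 = 167 lattice points.

167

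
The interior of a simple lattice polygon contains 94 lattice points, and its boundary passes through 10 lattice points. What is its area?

98

By Pick's theorem, A = I + B/2 − 1 = 94 + 10/2 − 1 = 98.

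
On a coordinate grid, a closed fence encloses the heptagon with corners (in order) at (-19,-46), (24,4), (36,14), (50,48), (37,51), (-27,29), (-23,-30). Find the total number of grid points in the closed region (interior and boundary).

3726

By the shoelace formula, twice the signed area is |[(-19)·4 − 24·(-46)] + [24·14 − 36·4] + [36·48 − 50·14] + [50·51 − 37·48] + [37·29 − (-27)·51] + [(-27)·(-30) − (-23)·29] + [(-23)·(-46) − (-19)·(-30)]| = 7437, so the area is 7437/2.
Along each edge there are gcd(|Δx|,|Δy|)+1 lattice points, so counting each shared vertex once the boundary has gcd(43,50) + gcd(12,10) + gcd(14,34) + gcd(13,3) + gcd(64,22) + gcd(4,59) + gcd(4,16) = 1+2+2+1+2+1+4 = 13.
Pick's theorem gives I = A − B/2 + 1 = 7437/2 − 13/2 + 1 = 3713, so the closed region contains I + B = 3713 + 13 = 3726 lattice points.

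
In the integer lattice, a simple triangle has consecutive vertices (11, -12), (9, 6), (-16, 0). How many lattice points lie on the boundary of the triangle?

Summing gcd(|Δx|,|Δy|) over the edges gives the boundary count: gcd(2,18) + gcd(25,6) + gcd(27,12) = 2+1+3 = 6.

6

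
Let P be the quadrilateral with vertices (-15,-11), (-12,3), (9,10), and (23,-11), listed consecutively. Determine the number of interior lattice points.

By the shoelace formula, twice the signed area is |[(-15)·3 − (-12)·(-11)] + [(-12)·10 − 9·3] + [9·(-11) − 23·10] + [23·(-11) − (-15)·(-11)]| = 1071, so the area is 535.5.
Summing gcd(|Δx|,|Δy|) over the edges gives the boundary count: gcd(3,14) + gcd(21,7) + gcd(14,21) + gcd(38,0) = 1+7+7+38 = 53.
Pick's theorem gives I = A − B/2 + 1 = 535.5 − 53/2 + 1 = 510.

510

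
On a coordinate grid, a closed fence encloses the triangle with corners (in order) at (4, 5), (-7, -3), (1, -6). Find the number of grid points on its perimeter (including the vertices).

3

Summing gcd(|Δx|,|Δy|) over the edges gives the boundary count: gcd(11,8) + gcd(8,3) + gcd(3,11) = 1+1+1 = 3.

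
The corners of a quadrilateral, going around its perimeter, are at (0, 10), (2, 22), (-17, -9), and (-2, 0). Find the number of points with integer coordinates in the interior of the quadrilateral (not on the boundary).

By the shoelace formula, twice the signed area is |[0·22 − 2·10] + [2·(-9) − (-17)·22] + [(-17)·0 − (-2)·(-9)] + [(-2)·10 − 0·0]| = 298, so the area is 149.
Summing gcd(|Δx|,|Δy|) over the edges gives the boundary count: gcd(2,12) + gcd(19,31) + gcd(15,9) + gcd(2,10) = 2+1+3+2 = 8.
Pick's theorem gives I = A − B/2 + 1 = 149 − 8/2 + 1 = 146.

146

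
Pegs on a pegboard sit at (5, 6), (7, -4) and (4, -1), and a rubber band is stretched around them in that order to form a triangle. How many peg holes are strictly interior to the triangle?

By the shoelace formula, twice the signed area is |(5·(-4) − 7·6) + (7·(-1) − 4·(-4)) + (4·6 − 5·(-1))| = 24, so the area is 12.
Along each edge there are gcd(|Δx|,|Δy|)+1 lattice points, so counting each shared vertex once the boundary has gcd(2,10) + gcd(3,3) + gcd(1,7) = 2+3+1 = 6.
By Pick's theorem A = I + B/2 − 1, so I = 12 − 6/2 + 1 = 10.

10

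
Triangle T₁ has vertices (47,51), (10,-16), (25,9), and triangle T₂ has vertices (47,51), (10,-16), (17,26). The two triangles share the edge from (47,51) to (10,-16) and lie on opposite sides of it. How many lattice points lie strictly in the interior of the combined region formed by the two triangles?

The union is the simple quadrilateral with vertices (47,51), (25,9), (10,-16), (17,26) in order.
The shoelace formula gives twice the area as |[47·9 − 25·51] + [25·(-16) − 10·9] + [10·26 − 17·(-16)] + [17·51 − 47·26]| = 1165, so the area is 1165/2.
Along each edge there are gcd(|Δx|,|Δy|)+1 lattice points, so counting each shared vertex once the boundary has gcd(22,42) + gcd(15,25) + gcd(7,42) + gcd(30,25) = 2+5+7+5 = 19.
By Pick's theorem I = A − B/2 + 1 = 1165/2 − 19/2 + 1 = 574.

574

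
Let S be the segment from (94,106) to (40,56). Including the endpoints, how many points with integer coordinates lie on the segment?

The number of lattice points on a segment between lattice points is gcd(|Δx|,|Δy|) + 1 = gcd(54,50) + 1 = 2 + 1 = 3.

3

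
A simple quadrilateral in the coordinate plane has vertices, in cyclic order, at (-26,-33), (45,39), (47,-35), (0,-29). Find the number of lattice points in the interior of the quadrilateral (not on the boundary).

By the shoelace formula, twice the signed area is |((-26)·39 − 45·(-33)) + (45·(-35) − 47·39) + (47·(-29) − 0·(-35)) + (0·(-33) − (-26)·(-29))| = 5054, so the area is 2527.
Along each edge there are gcd(|Δx|,|Δy|)+1 lattice points, so counting each shared vertex once the boundary has gcd(71,72) + gcd(2,74) + gcd(47,6) + gcd(26,4) = 1+2+1+2 = 6.
By Pick's theorem A = I + B/2 − 1, so I = 2527 − 6/2 + 1 = 2525.

2525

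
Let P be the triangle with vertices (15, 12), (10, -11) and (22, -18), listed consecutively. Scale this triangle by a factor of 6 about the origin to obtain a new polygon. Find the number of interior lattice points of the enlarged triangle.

By the shoelace formula, twice the signed area is |(15·(-11) − 10·12) + (10·(-18) − 22·(-11)) + (22·12 − 15·(-18))| = 311, so the area is 311/2.
Summing gcd(|Δx|,|Δy|) over the edges gives the boundary count: gcd(5,23) + gcd(12,7) + gcd(7,30) = 1+1+1 = 3.
Scaling by 6 multiplies the area by 6² = 36 (so the new area is 5598) and multiplies the boundary lattice-point count by 6, giving 18.
By Pick's theorem, the interior count of the dilated polygon is 5598 − 18/2 + 1 = 5590.

5590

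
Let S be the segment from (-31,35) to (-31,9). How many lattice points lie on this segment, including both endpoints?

The number of lattice points on a segment between lattice points is gcd(|Δx|,|Δy|) + 1 = gcd(0,26) + 1 = 26 + 1 = 27.

27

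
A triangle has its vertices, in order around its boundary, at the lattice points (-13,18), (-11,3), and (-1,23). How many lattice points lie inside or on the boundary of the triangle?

The shoelace formula gives twice the area as |((-13)·3 − (-11)·18) + ((-11)·23 − (-1)·3) + ((-1)·18 − (-13)·23)| = 190, so the area is 95.
Along each edge there are gcd(|Δx|,|Δy|)+1 lattice points, so counting each shared vertex once the boundary has gcd(2,15) + gcd(10,20) + gcd(12,5) = 1+10+1 = 12.
Pick's theorem gives I = A − B/2 + 1 = 95 − 12/2 + 1 = 90, so the closed region contains I + B = 90 + 12 = 102 lattice points.

102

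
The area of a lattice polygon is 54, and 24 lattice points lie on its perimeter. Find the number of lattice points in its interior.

Pick's theorem A = I + B/2 − 1 rearranges to I = A − B/2 + 1 = 54 − 24/2 + 1 = 43.

43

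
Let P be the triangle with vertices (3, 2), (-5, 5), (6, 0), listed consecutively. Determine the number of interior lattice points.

3

By the shoelace formula, twice the signed area is |[3·5 − (-5)·2] + [(-5)·0 − 6·5] + [6·2 − 3·0]| = 7, so the area is 3.5.
The number of boundary lattice points is Σ gcd(|Δx|,|Δy|) = gcd(8,3) + gcd(11,5) + gcd(3,2) = 1+1+1 = 3.
Pick's theorem gives I = A − B/2 + 1 = 3.5 − 3/2 + 1 = 3.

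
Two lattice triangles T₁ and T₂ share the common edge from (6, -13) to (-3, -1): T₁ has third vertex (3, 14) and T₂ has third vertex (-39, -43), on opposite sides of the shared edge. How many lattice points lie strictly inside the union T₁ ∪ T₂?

The union is the simple quadrilateral with vertices (6, -13), (3, 14), (-3, -1), (-39, -43) in order.
Using the shoelace formula, 2A = |(6·14 − 3·(-13)) + (3·(-1) − (-3)·14) + ((-3)·(-43) − (-39)·(-1)) + ((-39)·(-13) − 6·(-43))| = 1017, so the area is 1017/2.
Along each edge there are gcd(|Δx|,|Δy|)+1 lattice points, so counting each shared vertex once the boundary has gcd(3,27) + gcd(6,15) + gcd(36,42) + gcd(45,30) = 3+3+6+15 = 27.
By Pick's theorem I = A − B/2 + 1 = 1017/2 − 27/2 + 1 = 496.

496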